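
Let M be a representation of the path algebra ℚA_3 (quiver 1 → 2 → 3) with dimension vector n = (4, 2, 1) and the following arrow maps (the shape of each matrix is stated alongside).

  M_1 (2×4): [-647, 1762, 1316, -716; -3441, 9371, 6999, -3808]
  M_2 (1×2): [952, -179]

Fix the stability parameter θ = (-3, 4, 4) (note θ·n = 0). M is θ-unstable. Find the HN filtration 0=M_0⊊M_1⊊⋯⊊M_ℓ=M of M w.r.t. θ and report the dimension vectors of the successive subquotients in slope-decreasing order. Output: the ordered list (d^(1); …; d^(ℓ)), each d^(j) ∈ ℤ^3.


Interval decomposition of M: I[1,1]^2, I[1,2], I[1,3].
HN type (ℓ=2): μ^(1)=4; μ^(2)=-3

((0, 2, 1); (4, 0, 0))


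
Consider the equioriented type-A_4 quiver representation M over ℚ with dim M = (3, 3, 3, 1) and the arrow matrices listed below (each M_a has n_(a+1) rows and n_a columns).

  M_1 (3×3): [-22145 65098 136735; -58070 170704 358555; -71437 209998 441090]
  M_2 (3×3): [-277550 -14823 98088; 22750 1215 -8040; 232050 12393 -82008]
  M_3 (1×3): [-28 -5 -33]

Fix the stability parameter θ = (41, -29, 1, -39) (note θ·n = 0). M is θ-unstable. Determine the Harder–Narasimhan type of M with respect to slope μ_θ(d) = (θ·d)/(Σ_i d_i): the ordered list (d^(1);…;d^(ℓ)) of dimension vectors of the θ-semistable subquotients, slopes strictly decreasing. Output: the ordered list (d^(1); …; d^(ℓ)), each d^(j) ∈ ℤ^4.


Barcode: M ≅ I[1,1], I[1,2], I[1,3], I[2,2], I[3,3], I[3,4]. HN layers by μ_θ (6 steps, strictly decreasing):
  μ^(1)=41; μ^(2)=6; μ^(3)=13/3; μ^(4)=1; μ^(5)=-19; μ^(6)=-29

((1, 0, 0, 0); (1, 1, 0, 0); (1, 1, 1, 0); (0, 0, 1, 0); (0, 0, 1, 1); (0, 1, 0, 0))


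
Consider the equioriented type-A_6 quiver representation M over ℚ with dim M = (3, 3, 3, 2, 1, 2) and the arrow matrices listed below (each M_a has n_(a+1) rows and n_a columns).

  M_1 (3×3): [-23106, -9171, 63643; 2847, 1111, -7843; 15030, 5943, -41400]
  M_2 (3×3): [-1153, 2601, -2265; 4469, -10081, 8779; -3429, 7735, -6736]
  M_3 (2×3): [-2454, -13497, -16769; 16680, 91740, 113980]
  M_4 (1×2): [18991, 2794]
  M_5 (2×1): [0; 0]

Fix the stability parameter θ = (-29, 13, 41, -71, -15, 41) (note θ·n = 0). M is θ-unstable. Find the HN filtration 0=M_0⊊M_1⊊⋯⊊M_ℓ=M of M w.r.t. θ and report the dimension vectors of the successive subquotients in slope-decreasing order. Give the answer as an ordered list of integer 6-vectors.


Via rank(M_{q-1}∘⋯∘M_p): M ≅ I[1,2], I[1,3], I[1,5], I[3,3], I[4,4], I[6,6]^2.
μ_θ-semistable layers: μ^(1)=41; μ^(2)=13; μ^(3)=-8; μ^(4)=-29; μ^(5)=-71

((0, 0, 2, 0, 0, 2); (0, 2, 0, 0, 0, 0); (0, 1, 1, 1, 1, 0); (3, 0, 0, 0, 0, 0); (0, 0, 0, 1, 0, 0))


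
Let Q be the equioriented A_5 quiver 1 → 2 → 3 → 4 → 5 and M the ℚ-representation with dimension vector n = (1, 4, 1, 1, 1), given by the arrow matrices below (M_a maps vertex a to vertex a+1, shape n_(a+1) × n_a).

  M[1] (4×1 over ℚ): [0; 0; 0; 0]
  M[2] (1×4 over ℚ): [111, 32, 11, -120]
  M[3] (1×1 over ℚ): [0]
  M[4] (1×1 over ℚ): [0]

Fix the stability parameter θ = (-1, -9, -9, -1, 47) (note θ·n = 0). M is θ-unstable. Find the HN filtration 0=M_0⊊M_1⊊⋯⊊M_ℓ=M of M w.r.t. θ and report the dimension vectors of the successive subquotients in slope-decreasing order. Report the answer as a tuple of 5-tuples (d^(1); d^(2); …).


Barcode: M ≅ I[1,1], I[2,2]^3, I[2,3], I[4,4], I[5,5]. HN layers by μ_θ (3 steps, strictly decreasing):
  μ^(1)=47; μ^(2)=-1; μ^(3)=-9

((0, 0, 0, 0, 1); (1, 0, 0, 1, 0); (0, 4, 1, 0, 0))


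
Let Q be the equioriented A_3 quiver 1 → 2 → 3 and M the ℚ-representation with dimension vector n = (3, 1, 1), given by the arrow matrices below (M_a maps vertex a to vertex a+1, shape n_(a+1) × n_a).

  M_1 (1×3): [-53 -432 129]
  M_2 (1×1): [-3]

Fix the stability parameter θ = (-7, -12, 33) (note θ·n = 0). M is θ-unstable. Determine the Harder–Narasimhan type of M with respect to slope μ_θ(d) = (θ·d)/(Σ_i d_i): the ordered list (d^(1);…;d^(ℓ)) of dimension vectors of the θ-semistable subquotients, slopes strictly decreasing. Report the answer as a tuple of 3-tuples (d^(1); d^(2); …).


Via rank(M_{q-1}∘⋯∘M_p): M ≅ I[1,1]^2, I[1,3].
μ_θ-semistable layers: μ^(1)=33; μ^(2)=-7; μ^(3)=-19/2

((0, 0, 1); (2, 0, 0); (1, 1, 0))


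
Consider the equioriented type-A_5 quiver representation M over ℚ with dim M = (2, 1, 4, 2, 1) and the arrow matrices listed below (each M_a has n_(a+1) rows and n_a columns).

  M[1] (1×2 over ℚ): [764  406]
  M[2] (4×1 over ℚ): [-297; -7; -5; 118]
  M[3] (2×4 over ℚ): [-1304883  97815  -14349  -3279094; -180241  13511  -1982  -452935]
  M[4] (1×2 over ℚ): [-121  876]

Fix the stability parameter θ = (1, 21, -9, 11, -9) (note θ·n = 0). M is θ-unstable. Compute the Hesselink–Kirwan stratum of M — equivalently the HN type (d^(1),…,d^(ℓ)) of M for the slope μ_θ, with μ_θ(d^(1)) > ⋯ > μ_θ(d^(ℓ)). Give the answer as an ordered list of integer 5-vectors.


Via rank(M_{q-1}∘⋯∘M_p): M ≅ I[1,1], I[1,5], I[3,3]^2, I[3,4].
μ_θ-semistable layers: μ^(1)=11; μ^(2)=7/2; μ^(3)=1; μ^(4)=-9

((0, 0, 0, 1, 0); (0, 1, 1, 1, 1); (2, 0, 0, 0, 0); (0, 0, 3, 0, 0))


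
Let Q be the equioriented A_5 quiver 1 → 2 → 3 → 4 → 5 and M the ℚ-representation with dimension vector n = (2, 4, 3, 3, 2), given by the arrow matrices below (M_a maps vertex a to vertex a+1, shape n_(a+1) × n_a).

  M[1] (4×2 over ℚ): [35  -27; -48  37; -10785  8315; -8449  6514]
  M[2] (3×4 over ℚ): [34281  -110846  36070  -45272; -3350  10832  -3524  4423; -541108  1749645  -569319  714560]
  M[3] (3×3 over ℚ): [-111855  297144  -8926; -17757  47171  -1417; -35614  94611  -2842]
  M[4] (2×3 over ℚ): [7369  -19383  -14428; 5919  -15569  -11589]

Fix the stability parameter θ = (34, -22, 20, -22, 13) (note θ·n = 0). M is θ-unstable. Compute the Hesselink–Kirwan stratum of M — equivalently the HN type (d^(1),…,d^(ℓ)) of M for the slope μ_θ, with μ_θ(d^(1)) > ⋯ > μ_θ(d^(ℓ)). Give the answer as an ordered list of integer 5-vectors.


Via rank(M_{q-1}∘⋯∘M_p): M ≅ I[1,5]^2, I[2,2], I[2,4].
μ_θ-semistable layers: μ^(1)=13; μ^(2)=5/2; μ^(3)=-1; μ^(4)=-22

((0, 0, 0, 0, 2); (2, 2, 2, 2, 0); (0, 0, 1, 1, 0); (0, 2, 0, 0, 0))


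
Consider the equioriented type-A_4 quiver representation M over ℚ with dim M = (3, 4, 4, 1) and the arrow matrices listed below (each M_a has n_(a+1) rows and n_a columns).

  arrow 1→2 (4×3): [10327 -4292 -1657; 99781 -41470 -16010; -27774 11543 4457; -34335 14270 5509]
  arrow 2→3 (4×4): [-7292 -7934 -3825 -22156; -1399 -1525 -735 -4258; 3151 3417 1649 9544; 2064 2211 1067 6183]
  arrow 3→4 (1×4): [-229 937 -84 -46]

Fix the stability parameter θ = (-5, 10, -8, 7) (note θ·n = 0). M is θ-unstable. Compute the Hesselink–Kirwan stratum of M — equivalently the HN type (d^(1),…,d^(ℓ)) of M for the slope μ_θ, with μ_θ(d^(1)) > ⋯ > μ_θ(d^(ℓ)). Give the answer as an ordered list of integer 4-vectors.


Barcode: M ≅ I[1,3]^2, I[1,4], I[2,3]. HN layers by μ_θ (3 steps, strictly decreasing):
  μ^(1)=7; μ^(2)=1; μ^(3)=-5

((0, 0, 0, 1); (0, 4, 4, 0); (3, 0, 0, 0))


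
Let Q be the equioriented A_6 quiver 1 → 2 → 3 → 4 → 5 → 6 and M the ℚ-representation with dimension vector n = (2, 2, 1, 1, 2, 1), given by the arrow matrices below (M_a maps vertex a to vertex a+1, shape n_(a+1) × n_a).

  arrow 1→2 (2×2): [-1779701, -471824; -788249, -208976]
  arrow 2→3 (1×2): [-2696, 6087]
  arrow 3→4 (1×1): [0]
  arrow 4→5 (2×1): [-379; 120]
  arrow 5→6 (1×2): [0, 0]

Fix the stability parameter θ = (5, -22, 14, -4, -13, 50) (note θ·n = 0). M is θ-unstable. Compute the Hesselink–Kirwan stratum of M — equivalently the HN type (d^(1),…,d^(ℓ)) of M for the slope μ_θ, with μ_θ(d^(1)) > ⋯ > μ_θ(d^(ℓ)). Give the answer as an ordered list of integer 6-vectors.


Via rank(M_{q-1}∘⋯∘M_p): M ≅ I[1,1], I[1,3], I[2,2], I[4,5], I[5,5], I[6,6].
μ_θ-semistable layers: μ^(1)=50; μ^(2)=14; μ^(3)=5; μ^(4)=-17/2; μ^(5)=-13; μ^(6)=-22

((0, 0, 0, 0, 0, 1); (0, 0, 1, 0, 0, 0); (1, 0, 0, 0, 0, 0); (1, 1, 0, 1, 1, 0); (0, 0, 0, 0, 1, 0); (0, 1, 0, 0, 0, 0))


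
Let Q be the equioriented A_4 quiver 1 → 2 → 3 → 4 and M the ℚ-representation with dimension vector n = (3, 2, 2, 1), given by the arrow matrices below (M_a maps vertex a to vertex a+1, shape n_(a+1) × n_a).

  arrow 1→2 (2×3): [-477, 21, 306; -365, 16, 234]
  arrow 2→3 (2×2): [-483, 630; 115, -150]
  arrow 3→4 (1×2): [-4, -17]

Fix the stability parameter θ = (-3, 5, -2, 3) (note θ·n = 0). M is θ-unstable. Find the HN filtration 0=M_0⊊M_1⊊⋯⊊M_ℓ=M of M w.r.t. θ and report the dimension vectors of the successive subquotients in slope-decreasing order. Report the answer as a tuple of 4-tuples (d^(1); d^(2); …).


Barcode: M ≅ I[1,1], I[1,2], I[1,4], I[3,3]. HN layers by μ_θ (5 steps, strictly decreasing):
  μ^(1)=5; μ^(2)=3; μ^(3)=3/2; μ^(4)=-2; μ^(5)=-3

((0, 1, 0, 0); (0, 0, 0, 1); (0, 1, 1, 0); (0, 0, 1, 0); (3, 0, 0, 0))


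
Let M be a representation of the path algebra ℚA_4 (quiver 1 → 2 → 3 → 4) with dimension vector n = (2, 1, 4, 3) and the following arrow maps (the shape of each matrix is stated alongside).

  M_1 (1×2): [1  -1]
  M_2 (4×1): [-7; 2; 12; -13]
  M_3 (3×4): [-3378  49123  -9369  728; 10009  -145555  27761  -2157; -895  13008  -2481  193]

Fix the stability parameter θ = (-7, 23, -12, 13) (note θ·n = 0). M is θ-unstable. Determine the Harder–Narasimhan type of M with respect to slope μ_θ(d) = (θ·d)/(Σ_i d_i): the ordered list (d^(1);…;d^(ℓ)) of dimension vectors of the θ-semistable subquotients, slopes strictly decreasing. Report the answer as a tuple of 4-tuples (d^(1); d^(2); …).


Interval decomposition of M: I[1,1], I[1,3], I[3,4]^3.
HN type (ℓ=4): μ^(1)=13; μ^(2)=11/2; μ^(3)=-7; μ^(4)=-12

((0, 0, 0, 3); (0, 1, 1, 0); (2, 0, 0, 0); (0, 0, 3, 0))


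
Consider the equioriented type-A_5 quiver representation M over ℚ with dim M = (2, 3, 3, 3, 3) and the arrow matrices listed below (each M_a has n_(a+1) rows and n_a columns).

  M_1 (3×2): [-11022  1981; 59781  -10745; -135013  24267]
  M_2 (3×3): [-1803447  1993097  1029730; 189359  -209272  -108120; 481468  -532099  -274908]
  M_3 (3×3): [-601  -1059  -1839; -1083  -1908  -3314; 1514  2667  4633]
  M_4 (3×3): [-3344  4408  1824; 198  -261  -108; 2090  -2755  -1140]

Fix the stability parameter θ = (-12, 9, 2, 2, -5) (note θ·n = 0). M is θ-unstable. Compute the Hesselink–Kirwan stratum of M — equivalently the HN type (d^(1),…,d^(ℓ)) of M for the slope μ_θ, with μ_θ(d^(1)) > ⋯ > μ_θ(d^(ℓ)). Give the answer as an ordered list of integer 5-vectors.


Interval decomposition of M: I[1,3], I[1,5], I[2,4], I[4,4], I[5,5]^2.
HN type (ℓ=5): μ^(1)=11/2; μ^(2)=13/3; μ^(3)=2; μ^(4)=-5; μ^(5)=-12

((0, 1, 1, 0, 0); (0, 1, 1, 1, 0); (0, 1, 1, 2, 1); (0, 0, 0, 0, 2); (2, 0, 0, 0, 0))


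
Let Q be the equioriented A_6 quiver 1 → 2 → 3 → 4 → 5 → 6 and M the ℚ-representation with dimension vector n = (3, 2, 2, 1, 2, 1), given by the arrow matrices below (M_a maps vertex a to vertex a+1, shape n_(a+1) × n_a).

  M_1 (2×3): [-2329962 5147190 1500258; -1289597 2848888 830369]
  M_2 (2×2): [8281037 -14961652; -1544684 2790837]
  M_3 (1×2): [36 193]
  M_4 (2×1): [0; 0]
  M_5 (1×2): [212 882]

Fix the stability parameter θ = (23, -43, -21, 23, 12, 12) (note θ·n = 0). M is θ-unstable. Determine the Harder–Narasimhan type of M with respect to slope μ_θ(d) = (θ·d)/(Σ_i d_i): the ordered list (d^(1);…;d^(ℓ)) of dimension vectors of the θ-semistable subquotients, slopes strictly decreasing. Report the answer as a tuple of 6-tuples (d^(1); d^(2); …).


Interval decomposition of M: I[1,1], I[1,3], I[1,4], I[5,5], I[5,6].
HN type (ℓ=3): μ^(1)=23; μ^(2)=12; μ^(3)=-41/3

((1, 0, 0, 1, 0, 0); (0, 0, 0, 0, 2, 1); (2, 2, 2, 0, 0, 0))


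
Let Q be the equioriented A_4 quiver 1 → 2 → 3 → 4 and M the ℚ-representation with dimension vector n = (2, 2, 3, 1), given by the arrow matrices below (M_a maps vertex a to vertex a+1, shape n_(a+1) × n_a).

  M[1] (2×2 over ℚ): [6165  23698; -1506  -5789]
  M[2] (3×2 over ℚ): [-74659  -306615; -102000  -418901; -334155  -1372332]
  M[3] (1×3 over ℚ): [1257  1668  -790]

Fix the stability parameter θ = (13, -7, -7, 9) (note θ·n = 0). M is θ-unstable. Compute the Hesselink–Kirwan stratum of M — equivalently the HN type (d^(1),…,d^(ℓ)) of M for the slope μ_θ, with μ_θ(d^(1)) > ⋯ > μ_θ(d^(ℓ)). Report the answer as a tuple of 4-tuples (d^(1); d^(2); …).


Interval decomposition of M: I[1,3], I[1,4], I[3,3].
HN type (ℓ=3): μ^(1)=9; μ^(2)=-1/3; μ^(3)=-7

((0, 0, 0, 1); (2, 2, 2, 0); (0, 0, 1, 0))


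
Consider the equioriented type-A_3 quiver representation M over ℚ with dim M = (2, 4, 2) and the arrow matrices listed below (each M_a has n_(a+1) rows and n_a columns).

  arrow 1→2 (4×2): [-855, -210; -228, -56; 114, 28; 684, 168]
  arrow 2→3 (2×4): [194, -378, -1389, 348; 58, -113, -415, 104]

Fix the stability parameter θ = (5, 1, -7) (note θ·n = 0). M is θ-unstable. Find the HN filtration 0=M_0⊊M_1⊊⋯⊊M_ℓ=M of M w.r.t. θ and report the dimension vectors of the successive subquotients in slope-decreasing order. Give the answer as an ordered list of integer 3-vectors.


Via rank(M_{q-1}∘⋯∘M_p): M ≅ I[1,1], I[1,2], I[2,2], I[2,3]^2.
μ_θ-semistable layers: μ^(1)=5; μ^(2)=3; μ^(3)=1; μ^(4)=-3

((1, 0, 0); (1, 1, 0); (0, 1, 0); (0, 2, 2))


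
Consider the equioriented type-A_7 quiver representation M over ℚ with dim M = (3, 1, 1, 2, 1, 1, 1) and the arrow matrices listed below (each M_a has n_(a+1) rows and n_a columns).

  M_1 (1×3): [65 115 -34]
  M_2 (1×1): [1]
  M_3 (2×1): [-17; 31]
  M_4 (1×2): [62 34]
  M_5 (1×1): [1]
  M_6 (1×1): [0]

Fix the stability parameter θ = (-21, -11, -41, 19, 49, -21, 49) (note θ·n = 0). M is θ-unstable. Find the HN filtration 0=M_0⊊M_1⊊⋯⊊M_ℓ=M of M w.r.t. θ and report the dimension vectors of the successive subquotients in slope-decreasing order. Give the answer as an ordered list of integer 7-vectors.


Barcode: M ≅ I[1,1]^2, I[1,4], I[4,6], I[7,7]. HN layers by μ_θ (5 steps, strictly decreasing):
  μ^(1)=49; μ^(2)=19; μ^(3)=47/3; μ^(4)=-21; μ^(5)=-73/3

((0, 0, 0, 0, 0, 0, 1); (0, 0, 0, 1, 0, 0, 0); (0, 0, 0, 1, 1, 1, 0); (2, 0, 0, 0, 0, 0, 0); (1, 1, 1, 0, 0, 0, 0))


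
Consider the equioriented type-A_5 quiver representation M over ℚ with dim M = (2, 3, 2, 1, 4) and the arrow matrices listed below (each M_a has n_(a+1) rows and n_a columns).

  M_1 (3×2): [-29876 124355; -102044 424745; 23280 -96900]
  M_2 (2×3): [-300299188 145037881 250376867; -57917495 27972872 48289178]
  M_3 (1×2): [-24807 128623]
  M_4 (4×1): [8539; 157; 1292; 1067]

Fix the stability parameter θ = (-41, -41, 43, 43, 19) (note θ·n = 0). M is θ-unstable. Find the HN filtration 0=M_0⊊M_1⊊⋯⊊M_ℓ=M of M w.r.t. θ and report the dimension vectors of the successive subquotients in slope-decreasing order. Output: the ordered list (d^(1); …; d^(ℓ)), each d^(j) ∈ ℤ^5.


Interval decomposition of M: I[1,1], I[1,5], I[2,2], I[2,3], I[5,5]^3.
HN type (ℓ=4): μ^(1)=43; μ^(2)=35; μ^(3)=19; μ^(4)=-41

((0, 0, 1, 0, 0); (0, 0, 1, 1, 1); (0, 0, 0, 0, 3); (2, 3, 0, 0, 0))


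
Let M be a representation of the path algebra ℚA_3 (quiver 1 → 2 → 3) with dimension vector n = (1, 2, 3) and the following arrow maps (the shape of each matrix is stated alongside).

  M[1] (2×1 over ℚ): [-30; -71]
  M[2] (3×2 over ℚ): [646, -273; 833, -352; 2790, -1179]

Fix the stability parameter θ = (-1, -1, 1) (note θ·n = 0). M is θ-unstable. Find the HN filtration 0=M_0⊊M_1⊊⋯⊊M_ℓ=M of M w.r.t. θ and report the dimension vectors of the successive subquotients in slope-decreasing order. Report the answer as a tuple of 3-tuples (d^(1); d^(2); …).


Barcode: M ≅ I[1,3], I[2,3], I[3,3]. HN layers by μ_θ (2 steps, strictly decreasing):
  μ^(1)=1; μ^(2)=-1

((0, 0, 3); (1, 2, 0))


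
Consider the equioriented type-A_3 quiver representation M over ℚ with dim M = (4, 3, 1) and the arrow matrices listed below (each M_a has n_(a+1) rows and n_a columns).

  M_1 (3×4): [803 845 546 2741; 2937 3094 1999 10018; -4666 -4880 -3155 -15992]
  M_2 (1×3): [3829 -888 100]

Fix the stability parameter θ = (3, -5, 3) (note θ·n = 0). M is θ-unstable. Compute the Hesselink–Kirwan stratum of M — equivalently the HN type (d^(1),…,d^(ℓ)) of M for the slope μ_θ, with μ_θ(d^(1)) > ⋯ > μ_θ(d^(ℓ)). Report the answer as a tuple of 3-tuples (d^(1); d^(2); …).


Barcode: M ≅ I[1,1], I[1,2]^2, I[1,3]. HN layers by μ_θ (2 steps, strictly decreasing):
  μ^(1)=3; μ^(2)=-1

((1, 0, 1); (3, 3, 0))


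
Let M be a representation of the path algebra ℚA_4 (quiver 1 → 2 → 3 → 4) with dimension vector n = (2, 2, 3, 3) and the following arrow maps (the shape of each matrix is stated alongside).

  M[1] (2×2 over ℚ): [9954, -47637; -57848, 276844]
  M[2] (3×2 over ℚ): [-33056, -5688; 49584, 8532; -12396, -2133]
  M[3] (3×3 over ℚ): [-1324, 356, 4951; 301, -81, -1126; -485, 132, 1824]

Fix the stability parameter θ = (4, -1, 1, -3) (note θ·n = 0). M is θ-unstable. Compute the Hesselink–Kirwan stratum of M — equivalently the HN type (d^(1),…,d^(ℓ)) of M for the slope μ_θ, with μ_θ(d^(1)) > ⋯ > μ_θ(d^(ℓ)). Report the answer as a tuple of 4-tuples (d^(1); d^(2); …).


Interval decomposition of M: I[1,1], I[1,2], I[2,4], I[3,4]^2.
HN type (ℓ=3): μ^(1)=4; μ^(2)=3/2; μ^(3)=-1

((1, 0, 0, 0); (1, 1, 0, 0); (0, 1, 3, 3))


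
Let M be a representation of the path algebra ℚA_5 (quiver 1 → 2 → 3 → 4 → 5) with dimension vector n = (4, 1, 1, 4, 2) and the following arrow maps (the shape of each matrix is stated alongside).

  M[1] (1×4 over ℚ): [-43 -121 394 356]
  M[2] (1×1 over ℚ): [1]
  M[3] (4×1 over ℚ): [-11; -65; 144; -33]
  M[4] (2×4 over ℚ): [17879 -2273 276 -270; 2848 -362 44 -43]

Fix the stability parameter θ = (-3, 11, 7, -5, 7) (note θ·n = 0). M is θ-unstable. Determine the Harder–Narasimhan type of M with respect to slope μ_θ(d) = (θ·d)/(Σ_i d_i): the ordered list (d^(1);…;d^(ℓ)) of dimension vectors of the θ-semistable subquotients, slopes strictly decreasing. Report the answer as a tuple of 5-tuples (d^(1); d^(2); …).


Barcode: M ≅ I[1,1]^3, I[1,5], I[4,4]^2, I[4,5]. HN layers by μ_θ (4 steps, strictly decreasing):
  μ^(1)=7; μ^(2)=13/3; μ^(3)=-3; μ^(4)=-5

((0, 0, 0, 0, 2); (0, 1, 1, 1, 0); (4, 0, 0, 0, 0); (0, 0, 0, 3, 0))


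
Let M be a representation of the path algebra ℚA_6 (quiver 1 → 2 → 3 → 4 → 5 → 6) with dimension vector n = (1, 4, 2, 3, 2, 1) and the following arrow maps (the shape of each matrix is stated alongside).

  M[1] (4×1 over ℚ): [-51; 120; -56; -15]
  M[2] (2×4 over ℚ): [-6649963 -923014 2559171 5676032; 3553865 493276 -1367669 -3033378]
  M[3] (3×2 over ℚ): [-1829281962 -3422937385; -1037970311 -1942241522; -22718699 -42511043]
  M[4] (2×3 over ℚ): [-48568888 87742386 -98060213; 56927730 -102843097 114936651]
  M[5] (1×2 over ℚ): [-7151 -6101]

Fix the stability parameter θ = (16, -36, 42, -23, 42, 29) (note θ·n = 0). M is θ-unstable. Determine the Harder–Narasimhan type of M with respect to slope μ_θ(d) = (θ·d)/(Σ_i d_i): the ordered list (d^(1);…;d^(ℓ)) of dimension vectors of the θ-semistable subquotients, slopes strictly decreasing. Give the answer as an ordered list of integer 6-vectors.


Via rank(M_{q-1}∘⋯∘M_p): M ≅ I[1,6], I[2,2]^2, I[2,5], I[4,4].
μ_θ-semistable layers: μ^(1)=42; μ^(2)=71/2; μ^(3)=19/2; μ^(4)=-10; μ^(5)=-23; μ^(6)=-36

((0, 0, 0, 0, 1, 0); (0, 0, 0, 0, 1, 1); (0, 0, 2, 2, 0, 0); (1, 1, 0, 0, 0, 0); (0, 0, 0, 1, 0, 0); (0, 3, 0, 0, 0, 0))


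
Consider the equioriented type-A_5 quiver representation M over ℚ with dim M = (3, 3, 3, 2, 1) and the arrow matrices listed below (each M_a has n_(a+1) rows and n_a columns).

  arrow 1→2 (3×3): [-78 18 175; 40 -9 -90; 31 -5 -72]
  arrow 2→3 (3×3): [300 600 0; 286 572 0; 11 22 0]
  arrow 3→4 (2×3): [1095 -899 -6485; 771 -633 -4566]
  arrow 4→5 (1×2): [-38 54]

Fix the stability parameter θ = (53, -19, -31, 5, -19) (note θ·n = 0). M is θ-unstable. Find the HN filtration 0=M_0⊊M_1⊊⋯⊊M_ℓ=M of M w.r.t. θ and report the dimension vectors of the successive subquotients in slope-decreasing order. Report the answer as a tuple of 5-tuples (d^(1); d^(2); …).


Via rank(M_{q-1}∘⋯∘M_p): M ≅ I[1,2]^2, I[1,5], I[3,3], I[3,4].
μ_θ-semistable layers: μ^(1)=17; μ^(2)=5; μ^(3)=-11/5; μ^(4)=-31

((2, 2, 0, 0, 0); (0, 0, 0, 1, 0); (1, 1, 1, 1, 1); (0, 0, 2, 0, 0))


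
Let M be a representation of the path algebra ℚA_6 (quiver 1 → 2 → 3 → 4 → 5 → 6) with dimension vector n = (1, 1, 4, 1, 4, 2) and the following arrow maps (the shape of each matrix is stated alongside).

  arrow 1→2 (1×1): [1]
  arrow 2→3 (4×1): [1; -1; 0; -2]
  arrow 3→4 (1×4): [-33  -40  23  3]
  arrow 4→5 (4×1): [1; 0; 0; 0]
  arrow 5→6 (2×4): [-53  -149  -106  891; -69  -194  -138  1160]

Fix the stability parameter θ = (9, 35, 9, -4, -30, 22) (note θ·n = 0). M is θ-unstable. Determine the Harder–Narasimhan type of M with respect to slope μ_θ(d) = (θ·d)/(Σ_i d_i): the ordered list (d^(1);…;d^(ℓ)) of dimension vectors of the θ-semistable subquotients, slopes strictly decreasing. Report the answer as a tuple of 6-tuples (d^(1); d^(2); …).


Barcode: M ≅ I[1,6], I[3,3]^3, I[5,5]^2, I[5,6]. HN layers by μ_θ (4 steps, strictly decreasing):
  μ^(1)=22; μ^(2)=9; μ^(3)=19/5; μ^(4)=-30

((0, 0, 0, 0, 0, 2); (0, 0, 3, 0, 0, 0); (1, 1, 1, 1, 1, 0); (0, 0, 0, 0, 3, 0))


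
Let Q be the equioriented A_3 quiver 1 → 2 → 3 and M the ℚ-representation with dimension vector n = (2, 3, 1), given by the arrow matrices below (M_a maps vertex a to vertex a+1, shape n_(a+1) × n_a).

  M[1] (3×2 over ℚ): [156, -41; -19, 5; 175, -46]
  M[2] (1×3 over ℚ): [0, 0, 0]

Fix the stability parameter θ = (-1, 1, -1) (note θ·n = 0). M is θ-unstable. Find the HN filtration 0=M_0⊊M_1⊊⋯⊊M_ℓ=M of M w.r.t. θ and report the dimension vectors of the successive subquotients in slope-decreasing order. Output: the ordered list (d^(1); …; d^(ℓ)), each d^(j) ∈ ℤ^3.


Via rank(M_{q-1}∘⋯∘M_p): M ≅ I[1,2]^2, I[2,2], I[3,3].
μ_θ-semistable layers: μ^(1)=1; μ^(2)=-1

((0, 3, 0); (2, 0, 1))


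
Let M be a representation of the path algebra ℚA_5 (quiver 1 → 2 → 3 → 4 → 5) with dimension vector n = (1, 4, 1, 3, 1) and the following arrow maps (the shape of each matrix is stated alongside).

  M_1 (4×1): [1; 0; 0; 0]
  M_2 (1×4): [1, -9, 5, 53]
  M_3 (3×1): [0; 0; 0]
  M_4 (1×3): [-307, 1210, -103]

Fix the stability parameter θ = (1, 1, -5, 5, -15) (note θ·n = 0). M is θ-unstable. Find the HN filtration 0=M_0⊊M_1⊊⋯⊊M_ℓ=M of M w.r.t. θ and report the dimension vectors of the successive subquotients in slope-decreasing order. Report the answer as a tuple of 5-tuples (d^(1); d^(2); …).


Interval decomposition of M: I[1,3], I[2,2]^3, I[4,4]^2, I[4,5].
HN type (ℓ=4): μ^(1)=5; μ^(2)=1; μ^(3)=-1; μ^(4)=-5

((0, 0, 0, 2, 0); (0, 3, 0, 0, 0); (1, 1, 1, 0, 0); (0, 0, 0, 1, 1))


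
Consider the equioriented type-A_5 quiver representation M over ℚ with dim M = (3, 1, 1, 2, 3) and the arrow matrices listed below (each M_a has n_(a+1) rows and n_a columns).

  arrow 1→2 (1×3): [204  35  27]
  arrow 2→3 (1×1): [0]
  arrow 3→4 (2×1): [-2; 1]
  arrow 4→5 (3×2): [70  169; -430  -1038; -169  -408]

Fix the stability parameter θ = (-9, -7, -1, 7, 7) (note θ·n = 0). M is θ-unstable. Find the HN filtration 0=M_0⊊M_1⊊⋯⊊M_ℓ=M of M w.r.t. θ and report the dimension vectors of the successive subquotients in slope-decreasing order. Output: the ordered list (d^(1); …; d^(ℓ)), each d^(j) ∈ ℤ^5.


Barcode: M ≅ I[1,1]^2, I[1,2], I[3,5], I[4,5], I[5,5]. HN layers by μ_θ (4 steps, strictly decreasing):
  μ^(1)=7; μ^(2)=-1; μ^(3)=-7; μ^(4)=-9

((0, 0, 0, 2, 3); (0, 0, 1, 0, 0); (0, 1, 0, 0, 0); (3, 0, 0, 0, 0))


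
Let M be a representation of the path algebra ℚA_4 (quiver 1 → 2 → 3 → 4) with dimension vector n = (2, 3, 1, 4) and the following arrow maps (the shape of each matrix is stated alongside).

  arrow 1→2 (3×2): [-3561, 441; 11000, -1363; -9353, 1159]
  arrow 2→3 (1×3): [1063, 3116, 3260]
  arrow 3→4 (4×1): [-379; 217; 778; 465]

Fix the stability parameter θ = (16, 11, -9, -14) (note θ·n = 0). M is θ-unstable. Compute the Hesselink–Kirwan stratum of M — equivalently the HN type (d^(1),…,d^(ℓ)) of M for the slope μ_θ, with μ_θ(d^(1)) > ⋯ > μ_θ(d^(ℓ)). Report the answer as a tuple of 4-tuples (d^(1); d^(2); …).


Barcode: M ≅ I[1,2], I[1,4], I[2,2], I[4,4]^3. HN layers by μ_θ (4 steps, strictly decreasing):
  μ^(1)=27/2; μ^(2)=11; μ^(3)=1; μ^(4)=-14

((1, 1, 0, 0); (0, 1, 0, 0); (1, 1, 1, 1); (0, 0, 0, 3))


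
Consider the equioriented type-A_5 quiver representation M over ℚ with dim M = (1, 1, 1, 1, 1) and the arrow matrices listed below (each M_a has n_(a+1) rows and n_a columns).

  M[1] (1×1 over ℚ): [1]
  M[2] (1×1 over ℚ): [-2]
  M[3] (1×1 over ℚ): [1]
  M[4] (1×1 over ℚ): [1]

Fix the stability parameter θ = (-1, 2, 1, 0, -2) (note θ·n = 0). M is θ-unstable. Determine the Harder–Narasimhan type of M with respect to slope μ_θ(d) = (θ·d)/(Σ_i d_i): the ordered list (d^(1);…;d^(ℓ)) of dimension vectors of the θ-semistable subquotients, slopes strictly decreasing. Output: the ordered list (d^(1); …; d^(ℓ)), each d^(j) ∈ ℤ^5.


Barcode: M ≅ I[1,5]. HN layers by μ_θ (2 steps, strictly decreasing):
  μ^(1)=1/4; μ^(2)=-1

((0, 1, 1, 1, 1); (1, 0, 0, 0, 0))


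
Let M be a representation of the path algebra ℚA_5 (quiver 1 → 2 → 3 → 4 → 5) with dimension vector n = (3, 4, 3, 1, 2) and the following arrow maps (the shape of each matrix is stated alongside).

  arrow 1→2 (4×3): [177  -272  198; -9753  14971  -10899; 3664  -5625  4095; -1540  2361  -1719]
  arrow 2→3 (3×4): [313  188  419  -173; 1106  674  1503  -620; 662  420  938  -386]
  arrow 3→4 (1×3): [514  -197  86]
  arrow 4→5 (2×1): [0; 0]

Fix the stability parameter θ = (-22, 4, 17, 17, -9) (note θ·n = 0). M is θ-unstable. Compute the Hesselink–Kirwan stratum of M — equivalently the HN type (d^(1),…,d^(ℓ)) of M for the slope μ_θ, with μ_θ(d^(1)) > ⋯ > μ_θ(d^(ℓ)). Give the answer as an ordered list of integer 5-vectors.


Via rank(M_{q-1}∘⋯∘M_p): M ≅ I[1,1], I[1,3], I[1,4], I[2,2], I[2,3], I[5,5]^2.
μ_θ-semistable layers: μ^(1)=17; μ^(2)=4; μ^(3)=-9; μ^(4)=-22

((0, 0, 3, 1, 0); (0, 4, 0, 0, 0); (0, 0, 0, 0, 2); (3, 0, 0, 0, 0))


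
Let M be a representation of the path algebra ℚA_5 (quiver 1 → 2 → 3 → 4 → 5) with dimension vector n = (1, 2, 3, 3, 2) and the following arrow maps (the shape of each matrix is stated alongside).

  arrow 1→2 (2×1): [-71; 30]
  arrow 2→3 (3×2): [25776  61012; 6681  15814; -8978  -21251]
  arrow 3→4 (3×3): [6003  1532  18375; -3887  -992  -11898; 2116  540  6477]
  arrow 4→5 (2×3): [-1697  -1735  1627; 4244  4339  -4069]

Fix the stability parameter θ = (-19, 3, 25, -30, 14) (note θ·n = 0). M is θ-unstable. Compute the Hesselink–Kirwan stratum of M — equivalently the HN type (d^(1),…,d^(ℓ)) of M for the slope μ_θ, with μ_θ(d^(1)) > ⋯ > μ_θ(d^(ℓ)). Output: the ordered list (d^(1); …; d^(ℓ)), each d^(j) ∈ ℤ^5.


Barcode: M ≅ I[1,3], I[2,5], I[3,4], I[4,5]. HN layers by μ_θ (7 steps, strictly decreasing):
  μ^(1)=25; μ^(2)=14; μ^(3)=3; μ^(4)=-2/3; μ^(5)=-5/2; μ^(6)=-19; μ^(7)=-30

((0, 0, 1, 0, 0); (0, 0, 0, 0, 2); (0, 1, 0, 0, 0); (0, 1, 1, 1, 0); (0, 0, 1, 1, 0); (1, 0, 0, 0, 0); (0, 0, 0, 1, 0))


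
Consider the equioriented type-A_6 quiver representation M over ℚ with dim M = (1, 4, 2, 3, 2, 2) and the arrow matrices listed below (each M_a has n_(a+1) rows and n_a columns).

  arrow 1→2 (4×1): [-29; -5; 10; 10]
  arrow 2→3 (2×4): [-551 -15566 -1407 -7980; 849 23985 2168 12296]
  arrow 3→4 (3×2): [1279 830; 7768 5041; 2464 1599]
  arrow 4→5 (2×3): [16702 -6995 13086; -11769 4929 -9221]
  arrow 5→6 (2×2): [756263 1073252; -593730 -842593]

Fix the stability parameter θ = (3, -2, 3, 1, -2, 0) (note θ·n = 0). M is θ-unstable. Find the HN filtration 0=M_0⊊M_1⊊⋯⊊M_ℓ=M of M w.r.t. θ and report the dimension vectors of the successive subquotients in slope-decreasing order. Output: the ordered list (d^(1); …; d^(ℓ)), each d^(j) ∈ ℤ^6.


Interval decomposition of M: I[1,6], I[2,2]^2, I[2,6], I[4,4].
HN type (ℓ=3): μ^(1)=1; μ^(2)=1/2; μ^(3)=-2

((0, 0, 0, 1, 0, 0); (1, 1, 2, 2, 2, 2); (0, 3, 0, 0, 0, 0))


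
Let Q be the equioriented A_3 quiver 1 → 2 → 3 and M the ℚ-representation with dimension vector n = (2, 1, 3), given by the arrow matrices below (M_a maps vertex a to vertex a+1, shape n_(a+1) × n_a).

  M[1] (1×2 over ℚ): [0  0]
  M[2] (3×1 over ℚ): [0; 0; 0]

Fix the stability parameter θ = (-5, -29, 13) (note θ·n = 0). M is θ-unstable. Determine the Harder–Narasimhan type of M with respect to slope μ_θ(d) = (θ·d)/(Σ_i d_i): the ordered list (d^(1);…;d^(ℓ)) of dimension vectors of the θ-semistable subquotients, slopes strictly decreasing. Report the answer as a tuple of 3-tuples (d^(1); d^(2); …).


Interval decomposition of M: I[1,1]^2, I[2,2], I[3,3]^3.
HN type (ℓ=3): μ^(1)=13; μ^(2)=-5; μ^(3)=-29

((0, 0, 3); (2, 0, 0); (0, 1, 0))


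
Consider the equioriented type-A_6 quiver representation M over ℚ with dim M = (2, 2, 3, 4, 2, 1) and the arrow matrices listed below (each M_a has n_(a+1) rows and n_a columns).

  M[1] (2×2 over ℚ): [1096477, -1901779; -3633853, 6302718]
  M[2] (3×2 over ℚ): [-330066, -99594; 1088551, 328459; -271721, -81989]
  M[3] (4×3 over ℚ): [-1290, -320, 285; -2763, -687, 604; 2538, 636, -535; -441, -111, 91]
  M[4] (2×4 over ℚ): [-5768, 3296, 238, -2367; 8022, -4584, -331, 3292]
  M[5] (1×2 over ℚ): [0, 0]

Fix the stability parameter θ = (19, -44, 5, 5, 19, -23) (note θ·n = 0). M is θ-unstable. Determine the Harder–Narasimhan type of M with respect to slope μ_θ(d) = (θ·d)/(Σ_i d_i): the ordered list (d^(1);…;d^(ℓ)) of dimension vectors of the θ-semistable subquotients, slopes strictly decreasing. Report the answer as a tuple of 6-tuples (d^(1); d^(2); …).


Via rank(M_{q-1}∘⋯∘M_p): M ≅ I[1,2], I[1,5], I[3,3], I[3,5], I[4,4]^2, I[6,6].
μ_θ-semistable layers: μ^(1)=19; μ^(2)=5; μ^(3)=-25/2; μ^(4)=-23

((0, 0, 0, 0, 2, 0); (0, 0, 3, 4, 0, 0); (2, 2, 0, 0, 0, 0); (0, 0, 0, 0, 0, 1))


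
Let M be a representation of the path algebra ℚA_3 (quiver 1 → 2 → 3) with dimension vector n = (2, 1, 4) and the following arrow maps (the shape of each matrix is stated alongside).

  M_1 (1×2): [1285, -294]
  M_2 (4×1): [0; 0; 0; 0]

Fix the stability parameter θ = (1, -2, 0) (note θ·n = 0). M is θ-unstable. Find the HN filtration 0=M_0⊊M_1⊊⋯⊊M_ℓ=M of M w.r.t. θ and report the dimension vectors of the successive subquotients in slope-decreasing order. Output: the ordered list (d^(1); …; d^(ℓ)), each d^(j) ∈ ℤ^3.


Interval decomposition of M: I[1,1], I[1,2], I[3,3]^4.
HN type (ℓ=3): μ^(1)=1; μ^(2)=0; μ^(3)=-1/2

((1, 0, 0); (0, 0, 4); (1, 1, 0))


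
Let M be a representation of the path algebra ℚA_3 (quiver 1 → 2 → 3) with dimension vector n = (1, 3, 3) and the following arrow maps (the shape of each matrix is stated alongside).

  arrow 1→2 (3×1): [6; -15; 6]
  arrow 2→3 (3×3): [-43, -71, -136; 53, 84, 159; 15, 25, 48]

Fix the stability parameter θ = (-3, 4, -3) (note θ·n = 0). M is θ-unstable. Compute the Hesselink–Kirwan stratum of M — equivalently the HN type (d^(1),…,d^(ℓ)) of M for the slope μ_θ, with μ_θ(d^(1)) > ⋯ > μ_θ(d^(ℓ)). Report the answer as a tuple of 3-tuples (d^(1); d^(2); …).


Barcode: M ≅ I[1,3], I[2,3]^2. HN layers by μ_θ (2 steps, strictly decreasing):
  μ^(1)=1/2; μ^(2)=-3

((0, 3, 3); (1, 0, 0))


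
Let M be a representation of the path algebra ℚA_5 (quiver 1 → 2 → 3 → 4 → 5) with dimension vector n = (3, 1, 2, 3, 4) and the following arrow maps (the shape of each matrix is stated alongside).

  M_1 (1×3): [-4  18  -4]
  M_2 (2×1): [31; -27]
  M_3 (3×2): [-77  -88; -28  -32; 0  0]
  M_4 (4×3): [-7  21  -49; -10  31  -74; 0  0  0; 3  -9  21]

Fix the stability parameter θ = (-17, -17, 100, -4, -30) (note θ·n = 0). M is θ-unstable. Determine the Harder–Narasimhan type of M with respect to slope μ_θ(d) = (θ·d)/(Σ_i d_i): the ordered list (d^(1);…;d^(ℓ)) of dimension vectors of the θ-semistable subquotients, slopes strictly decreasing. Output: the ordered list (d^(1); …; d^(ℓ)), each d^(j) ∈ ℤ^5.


Interval decomposition of M: I[1,1]^2, I[1,5], I[3,3], I[4,4], I[4,5], I[5,5]^2.
HN type (ℓ=5): μ^(1)=100; μ^(2)=22; μ^(3)=-4; μ^(4)=-17; μ^(5)=-30

((0, 0, 1, 0, 0); (0, 0, 1, 1, 1); (0, 0, 0, 1, 0); (3, 1, 0, 1, 1); (0, 0, 0, 0, 2))


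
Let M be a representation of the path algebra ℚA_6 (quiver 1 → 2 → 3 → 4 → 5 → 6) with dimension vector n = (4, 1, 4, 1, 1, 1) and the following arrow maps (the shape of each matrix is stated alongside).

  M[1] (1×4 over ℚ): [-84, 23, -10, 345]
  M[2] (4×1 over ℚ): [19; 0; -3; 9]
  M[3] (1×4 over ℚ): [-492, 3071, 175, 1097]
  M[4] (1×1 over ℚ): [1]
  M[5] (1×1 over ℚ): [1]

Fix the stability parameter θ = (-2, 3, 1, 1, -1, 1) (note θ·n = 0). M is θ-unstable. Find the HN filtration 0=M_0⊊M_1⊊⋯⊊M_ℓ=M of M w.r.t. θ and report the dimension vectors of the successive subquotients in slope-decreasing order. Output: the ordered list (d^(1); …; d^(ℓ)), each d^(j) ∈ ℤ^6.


Via rank(M_{q-1}∘⋯∘M_p): M ≅ I[1,1]^3, I[1,3], I[3,3]^2, I[3,6].
μ_θ-semistable layers: μ^(1)=2; μ^(2)=1; μ^(3)=1/3; μ^(4)=-2

((0, 1, 1, 0, 0, 0); (0, 0, 2, 0, 0, 1); (0, 0, 1, 1, 1, 0); (4, 0, 0, 0, 0, 0))


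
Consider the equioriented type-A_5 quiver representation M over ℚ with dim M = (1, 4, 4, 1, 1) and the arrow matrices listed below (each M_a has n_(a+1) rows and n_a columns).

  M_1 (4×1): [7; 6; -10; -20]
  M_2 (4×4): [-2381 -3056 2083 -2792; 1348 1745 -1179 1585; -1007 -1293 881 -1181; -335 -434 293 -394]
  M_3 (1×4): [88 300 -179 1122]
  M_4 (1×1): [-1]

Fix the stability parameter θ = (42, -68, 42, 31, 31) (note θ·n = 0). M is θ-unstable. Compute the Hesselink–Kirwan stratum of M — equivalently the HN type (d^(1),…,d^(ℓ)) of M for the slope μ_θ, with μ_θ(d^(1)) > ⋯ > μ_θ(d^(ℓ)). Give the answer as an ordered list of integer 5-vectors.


Interval decomposition of M: I[1,5], I[2,2], I[2,3]^2, I[3,3].
HN type (ℓ=4): μ^(1)=42; μ^(2)=104/3; μ^(3)=-13; μ^(4)=-68

((0, 0, 3, 0, 0); (0, 0, 1, 1, 1); (1, 1, 0, 0, 0); (0, 3, 0, 0, 0))


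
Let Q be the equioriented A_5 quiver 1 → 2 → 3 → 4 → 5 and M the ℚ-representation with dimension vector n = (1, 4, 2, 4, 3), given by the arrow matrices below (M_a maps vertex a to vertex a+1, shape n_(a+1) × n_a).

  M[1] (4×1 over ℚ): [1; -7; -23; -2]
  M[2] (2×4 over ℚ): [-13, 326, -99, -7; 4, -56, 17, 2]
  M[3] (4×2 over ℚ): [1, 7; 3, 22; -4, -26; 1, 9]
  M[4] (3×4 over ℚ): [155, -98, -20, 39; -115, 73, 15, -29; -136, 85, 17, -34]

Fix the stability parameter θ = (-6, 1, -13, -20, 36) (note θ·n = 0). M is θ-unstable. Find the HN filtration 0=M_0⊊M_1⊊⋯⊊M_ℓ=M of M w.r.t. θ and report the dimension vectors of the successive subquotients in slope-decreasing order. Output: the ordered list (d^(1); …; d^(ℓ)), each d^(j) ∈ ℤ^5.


Interval decomposition of M: I[1,5], I[2,2]^2, I[2,4], I[4,4], I[4,5], I[5,5].
HN type (ℓ=5): μ^(1)=36; μ^(2)=1; μ^(3)=-19/2; μ^(4)=-32/3; μ^(5)=-20

((0, 0, 0, 0, 3); (0, 2, 0, 0, 0); (1, 1, 1, 1, 0); (0, 1, 1, 1, 0); (0, 0, 0, 2, 0))


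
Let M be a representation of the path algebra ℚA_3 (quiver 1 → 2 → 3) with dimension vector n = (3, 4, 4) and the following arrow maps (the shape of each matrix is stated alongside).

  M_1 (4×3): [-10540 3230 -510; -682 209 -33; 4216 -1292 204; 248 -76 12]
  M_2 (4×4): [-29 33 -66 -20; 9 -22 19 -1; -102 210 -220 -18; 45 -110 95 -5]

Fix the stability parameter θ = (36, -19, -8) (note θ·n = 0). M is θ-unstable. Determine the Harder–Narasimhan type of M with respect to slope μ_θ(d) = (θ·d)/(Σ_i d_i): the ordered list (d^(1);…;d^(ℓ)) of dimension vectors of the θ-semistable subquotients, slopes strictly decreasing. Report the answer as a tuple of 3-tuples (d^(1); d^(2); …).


Via rank(M_{q-1}∘⋯∘M_p): M ≅ I[1,1]^2, I[1,3], I[2,2], I[2,3]^2, I[3,3].
μ_θ-semistable layers: μ^(1)=36; μ^(2)=3; μ^(3)=-8; μ^(4)=-19

((2, 0, 0); (1, 1, 1); (0, 0, 3); (0, 3, 0))


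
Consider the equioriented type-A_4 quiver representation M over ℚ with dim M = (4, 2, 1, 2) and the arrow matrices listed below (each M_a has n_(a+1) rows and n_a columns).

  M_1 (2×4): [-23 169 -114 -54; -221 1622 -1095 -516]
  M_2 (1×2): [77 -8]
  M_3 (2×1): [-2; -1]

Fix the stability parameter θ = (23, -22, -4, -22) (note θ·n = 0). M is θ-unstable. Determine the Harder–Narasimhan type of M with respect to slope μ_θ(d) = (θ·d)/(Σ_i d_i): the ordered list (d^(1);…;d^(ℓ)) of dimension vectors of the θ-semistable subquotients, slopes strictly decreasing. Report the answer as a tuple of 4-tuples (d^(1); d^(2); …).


Via rank(M_{q-1}∘⋯∘M_p): M ≅ I[1,1]^2, I[1,2], I[1,4], I[4,4].
μ_θ-semistable layers: μ^(1)=23; μ^(2)=1/2; μ^(3)=-25/4; μ^(4)=-22

((2, 0, 0, 0); (1, 1, 0, 0); (1, 1, 1, 1); (0, 0, 0, 1))


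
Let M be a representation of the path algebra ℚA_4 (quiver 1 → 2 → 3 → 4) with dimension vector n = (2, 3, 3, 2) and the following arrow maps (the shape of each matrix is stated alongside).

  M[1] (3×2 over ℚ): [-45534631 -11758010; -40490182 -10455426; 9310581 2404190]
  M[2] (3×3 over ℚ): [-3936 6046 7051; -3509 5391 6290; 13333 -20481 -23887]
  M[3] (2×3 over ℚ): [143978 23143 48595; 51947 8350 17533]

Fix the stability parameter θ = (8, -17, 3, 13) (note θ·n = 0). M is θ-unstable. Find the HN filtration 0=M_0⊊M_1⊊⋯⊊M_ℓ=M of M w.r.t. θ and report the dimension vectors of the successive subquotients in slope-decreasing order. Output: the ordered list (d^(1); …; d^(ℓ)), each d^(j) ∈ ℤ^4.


Interval decomposition of M: I[1,4]^2, I[2,2], I[3,3].
HN type (ℓ=4): μ^(1)=13; μ^(2)=3; μ^(3)=-9/2; μ^(4)=-17

((0, 0, 0, 2); (0, 0, 3, 0); (2, 2, 0, 0); (0, 1, 0, 0))


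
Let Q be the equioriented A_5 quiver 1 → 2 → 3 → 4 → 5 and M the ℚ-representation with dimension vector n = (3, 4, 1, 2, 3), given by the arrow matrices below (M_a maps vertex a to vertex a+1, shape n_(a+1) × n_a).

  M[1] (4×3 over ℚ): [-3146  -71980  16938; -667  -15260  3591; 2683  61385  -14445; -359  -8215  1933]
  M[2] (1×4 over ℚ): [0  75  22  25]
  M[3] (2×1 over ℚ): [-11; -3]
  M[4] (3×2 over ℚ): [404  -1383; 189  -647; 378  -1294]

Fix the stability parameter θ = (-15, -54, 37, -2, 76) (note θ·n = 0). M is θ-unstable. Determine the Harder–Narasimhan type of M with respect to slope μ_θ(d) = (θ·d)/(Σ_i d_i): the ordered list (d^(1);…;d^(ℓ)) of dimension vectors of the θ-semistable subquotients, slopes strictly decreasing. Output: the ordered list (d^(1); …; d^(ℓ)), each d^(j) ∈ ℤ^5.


Interval decomposition of M: I[1,1], I[1,2], I[1,5], I[2,2]^2, I[4,5], I[5,5].
HN type (ℓ=6): μ^(1)=76; μ^(2)=35/2; μ^(3)=-2; μ^(4)=-15; μ^(5)=-69/2; μ^(6)=-54

((0, 0, 0, 0, 3); (0, 0, 1, 1, 0); (0, 0, 0, 1, 0); (1, 0, 0, 0, 0); (2, 2, 0, 0, 0); (0, 2, 0, 0, 0))


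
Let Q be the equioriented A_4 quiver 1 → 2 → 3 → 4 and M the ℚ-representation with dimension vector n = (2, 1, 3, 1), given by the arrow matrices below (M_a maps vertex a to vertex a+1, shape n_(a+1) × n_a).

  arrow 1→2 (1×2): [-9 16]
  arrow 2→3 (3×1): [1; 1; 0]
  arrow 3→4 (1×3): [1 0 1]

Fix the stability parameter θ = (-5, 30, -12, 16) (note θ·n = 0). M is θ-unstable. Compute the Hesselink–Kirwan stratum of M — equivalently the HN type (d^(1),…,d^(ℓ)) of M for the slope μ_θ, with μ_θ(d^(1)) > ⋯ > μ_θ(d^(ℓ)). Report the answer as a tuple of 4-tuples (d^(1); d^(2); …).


Interval decomposition of M: I[1,1], I[1,4], I[3,3]^2.
HN type (ℓ=4): μ^(1)=16; μ^(2)=9; μ^(3)=-5; μ^(4)=-12

((0, 0, 0, 1); (0, 1, 1, 0); (2, 0, 0, 0); (0, 0, 2, 0))
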